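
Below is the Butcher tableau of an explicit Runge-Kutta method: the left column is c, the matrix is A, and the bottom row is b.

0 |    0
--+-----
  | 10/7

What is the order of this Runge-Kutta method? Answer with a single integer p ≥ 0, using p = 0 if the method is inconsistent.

b = (10/7)
c = (0)
Σ b_i: 10/7·1 = 10/7 ≠ 1 ⇒ order 0.

0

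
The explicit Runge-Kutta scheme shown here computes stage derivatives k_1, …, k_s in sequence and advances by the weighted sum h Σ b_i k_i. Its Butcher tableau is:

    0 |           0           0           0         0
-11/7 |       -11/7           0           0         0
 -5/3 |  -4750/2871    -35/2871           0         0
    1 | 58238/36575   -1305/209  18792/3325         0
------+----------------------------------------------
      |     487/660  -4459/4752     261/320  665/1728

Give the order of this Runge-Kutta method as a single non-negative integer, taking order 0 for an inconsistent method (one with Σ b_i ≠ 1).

b = (487/660, -4459/4752, 261/320, 665/1728)
c = (0, -11/7, -5/3, 1)
Ac = (0, 0, 5/261, 261/665)
Σ b_i: 487/660·1 + (-4459/4752)·1 + 261/320·1 + 665/1728·1 = 1 ✓
b·c: (-4459/4752)·(-11/7) + 261/320·(-5/3) + 665/1728·1 = 1/2 ✓
b·c²: (-4459/4752)·121/49 + 261/320·25/9 + 665/1728·1 = 1/3 ✓
b·Ac: 261/320·5/261 + 665/1728·261/665 = 1/6 ✓
b·c³: (-4459/4752)·(-1331/343) + 261/320·(-125/27) + 665/1728·1 = 1/4 ✓
b·(c∘Ac): 261/320·(-25/783) + 665/1728·261/665 = 1/8 ✓
b·Ac²: 261/320·(-55/1827) + 665/1728·261/931 = 1/12 ✓
b·A²c: 665/1728·72/665 = 1/24 ✓; 4 stages ⇒ order 4.

4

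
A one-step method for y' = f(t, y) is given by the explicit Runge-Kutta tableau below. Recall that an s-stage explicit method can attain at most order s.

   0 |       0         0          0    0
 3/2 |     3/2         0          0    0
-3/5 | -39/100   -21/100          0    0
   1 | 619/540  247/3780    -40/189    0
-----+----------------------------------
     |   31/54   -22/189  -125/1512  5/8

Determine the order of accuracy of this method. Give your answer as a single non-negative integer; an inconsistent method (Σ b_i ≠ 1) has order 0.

b = (31/54, -22/189, -125/1512, 5/8)
c = (0, 3/2, -3/5, 1)
Ac = (0, 0, -63/200, 9/40)
Σ b_i: 31/54·1 + (-22/189)·1 + (-125/1512)·1 + 5/8·1 = 1 ✓
b·c: (-22/189)·3/2 + (-125/1512)·(-3/5) + 5/8·1 = 1/2 ✓
b·c²: (-22/189)·9/4 + (-125/1512)·9/25 + 5/8·1 = 1/3 ✓
b·Ac: (-125/1512)·(-63/200) + 5/8·9/40 = 1/6 ✓
b·c³: (-22/189)·27/8 + (-125/1512)·(-27/125) + 5/8·1 = 1/4 ✓
b·(c∘Ac): (-125/1512)·189/1000 + 5/8·9/40 = 1/8 ✓
b·Ac²: (-125/1512)·(-189/400) + 5/8·17/240 = 1/12 ✓
b·A²c: 5/8·1/15 = 1/24 ✓; 4 stages ⇒ order 4.

4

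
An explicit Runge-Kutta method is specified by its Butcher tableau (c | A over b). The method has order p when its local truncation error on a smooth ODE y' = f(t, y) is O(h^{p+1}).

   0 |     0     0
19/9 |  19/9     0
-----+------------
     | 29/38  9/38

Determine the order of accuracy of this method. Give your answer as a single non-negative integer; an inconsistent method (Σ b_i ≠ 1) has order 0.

b = (29/38, 9/38)
c = (0, 19/9)
Σ b_i: 29/38·1 + 9/38·1 = 1 ✓
b·c: 9/38·19/9 = 1/2 ✓; 2 stages ⇒ order 2.

2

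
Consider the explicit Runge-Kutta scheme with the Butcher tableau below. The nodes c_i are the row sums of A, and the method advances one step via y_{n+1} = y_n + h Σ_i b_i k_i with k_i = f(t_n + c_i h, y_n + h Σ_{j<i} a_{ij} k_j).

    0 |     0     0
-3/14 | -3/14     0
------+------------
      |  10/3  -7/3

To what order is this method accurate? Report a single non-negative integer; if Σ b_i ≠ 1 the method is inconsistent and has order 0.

2

b = (10/3, -7/3)
c = (0, -3/14)
Σ b_i: 10/3·1 + (-7/3)·1 = 1 ✓
b·c: (-7/3)·(-3/14) = 1/2 ✓; 2 stages ⇒ order 2.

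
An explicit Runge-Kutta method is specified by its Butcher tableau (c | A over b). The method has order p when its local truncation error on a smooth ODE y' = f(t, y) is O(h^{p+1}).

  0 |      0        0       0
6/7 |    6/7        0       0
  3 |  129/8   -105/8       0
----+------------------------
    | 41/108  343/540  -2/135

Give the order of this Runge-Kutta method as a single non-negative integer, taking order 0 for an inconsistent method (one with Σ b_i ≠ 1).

3

b = (41/108, 343/540, -2/135)
c = (0, 6/7, 3)
Ac = (0, 0, -45/4)
Σ b_i: 41/108·1 + 343/540·1 + (-2/135)·1 = 1 ✓
b·c: 343/540·6/7 + (-2/135)·3 = 1/2 ✓
b·c²: 343/540·36/49 + (-2/135)·9 = 1/3 ✓
b·Ac: (-2/135)·(-45/4) = 1/6 ✓; 3 stages ⇒ order 3.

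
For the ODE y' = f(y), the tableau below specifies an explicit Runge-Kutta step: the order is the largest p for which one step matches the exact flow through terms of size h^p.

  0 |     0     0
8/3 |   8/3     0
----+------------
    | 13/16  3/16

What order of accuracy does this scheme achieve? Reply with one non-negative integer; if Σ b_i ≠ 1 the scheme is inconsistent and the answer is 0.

2

b = (13/16, 3/16)
c = (0, 8/3)
Σ b_i: 13/16·1 + 3/16·1 = 1 ✓
b·c: 3/16·8/3 = 1/2 ✓; 2 stages ⇒ order 2.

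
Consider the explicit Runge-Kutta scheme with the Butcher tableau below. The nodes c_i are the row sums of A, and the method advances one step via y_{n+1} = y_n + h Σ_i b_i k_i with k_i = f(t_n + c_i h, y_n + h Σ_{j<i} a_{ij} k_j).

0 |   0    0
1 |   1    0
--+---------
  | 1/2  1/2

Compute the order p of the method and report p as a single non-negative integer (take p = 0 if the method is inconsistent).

2

b = (1/2, 1/2)
c = (0, 1)
Σ b_i: 1/2·1 + 1/2·1 = 1 ✓
b·c: 1/2·1 = 1/2 ✓; 2 stages ⇒ order 2.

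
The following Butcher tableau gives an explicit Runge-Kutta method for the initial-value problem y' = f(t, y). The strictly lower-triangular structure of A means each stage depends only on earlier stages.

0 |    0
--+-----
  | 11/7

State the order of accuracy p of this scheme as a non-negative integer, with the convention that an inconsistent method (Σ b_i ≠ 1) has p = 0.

0

b = (11/7)
c = (0)
Σ b_i: 11/7·1 = 11/7 ≠ 1 ⇒ order 0.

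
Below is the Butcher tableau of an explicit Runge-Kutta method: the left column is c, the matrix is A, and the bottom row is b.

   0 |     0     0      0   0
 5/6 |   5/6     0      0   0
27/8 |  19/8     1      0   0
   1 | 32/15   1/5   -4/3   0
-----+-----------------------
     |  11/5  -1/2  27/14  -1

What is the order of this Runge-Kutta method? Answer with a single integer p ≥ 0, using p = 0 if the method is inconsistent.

b = (11/5, -1/2, 27/14, -1)
c = (0, 5/6, 27/8, 1)
Ac = (0, 0, 5/6, -13/3)
Σ b_i: 11/5·1 + (-1/2)·1 + 27/14·1 + (-1)·1 = 92/35 ≠ 1 ⇒ order 0.

0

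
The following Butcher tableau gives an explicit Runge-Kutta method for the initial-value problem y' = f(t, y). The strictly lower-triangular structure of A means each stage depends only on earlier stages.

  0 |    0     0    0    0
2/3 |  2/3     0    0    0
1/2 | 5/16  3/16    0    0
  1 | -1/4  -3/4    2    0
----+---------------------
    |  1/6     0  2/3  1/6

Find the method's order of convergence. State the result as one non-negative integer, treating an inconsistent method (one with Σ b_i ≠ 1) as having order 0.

b = (1/6, 0, 2/3, 1/6)
c = (0, 2/3, 1/2, 1)
Ac = (0, 0, 1/8, 1/2)
Σ b_i: 1/6·1 + 2/3·1 + 1/6·1 = 1 ✓
b·c: 2/3·1/2 + 1/6·1 = 1/2 ✓
b·c²: 2/3·1/4 + 1/6·1 = 1/3 ✓
b·Ac: 2/3·1/8 + 1/6·1/2 = 1/6 ✓
b·c³: 2/3·1/8 + 1/6·1 = 1/4 ✓
b·(c∘Ac): 2/3·1/16 + 1/6·1/2 = 1/8 ✓
b·Ac²: 2/3·1/12 + 1/6·1/6 = 1/12 ✓
b·A²c: 1/6·1/4 = 1/24 ✓; 4 stages ⇒ order 4.

4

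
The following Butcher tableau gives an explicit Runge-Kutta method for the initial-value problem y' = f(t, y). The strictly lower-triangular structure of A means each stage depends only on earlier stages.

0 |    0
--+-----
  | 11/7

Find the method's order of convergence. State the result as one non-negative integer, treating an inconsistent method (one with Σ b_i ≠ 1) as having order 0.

0

b = (11/7)
c = (0)
Σ b_i: 11/7·1 = 11/7 ≠ 1 ⇒ order 0.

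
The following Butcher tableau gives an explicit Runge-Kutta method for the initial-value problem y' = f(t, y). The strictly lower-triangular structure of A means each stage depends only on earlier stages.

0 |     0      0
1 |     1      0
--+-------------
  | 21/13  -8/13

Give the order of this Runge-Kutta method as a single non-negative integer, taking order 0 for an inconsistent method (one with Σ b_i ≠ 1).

1

b = (21/13, -8/13)
c = (0, 1)
Σ b_i: 21/13·1 + (-8/13)·1 = 1 ✓
b·c: (-8/13)·1 = -8/13 ≠ 1/2 ⇒ order 1.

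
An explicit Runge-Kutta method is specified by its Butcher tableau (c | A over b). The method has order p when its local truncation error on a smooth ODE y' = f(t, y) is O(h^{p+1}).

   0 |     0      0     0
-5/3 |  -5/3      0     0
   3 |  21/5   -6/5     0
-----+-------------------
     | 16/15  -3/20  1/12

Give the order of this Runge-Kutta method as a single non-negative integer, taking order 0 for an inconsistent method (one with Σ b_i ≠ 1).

b = (16/15, -3/20, 1/12)
c = (0, -5/3, 3)
Ac = (0, 0, 2)
Σ b_i: 16/15·1 + (-3/20)·1 + 1/12·1 = 1 ✓
b·c: (-3/20)·(-5/3) + 1/12·3 = 1/2 ✓
b·c²: (-3/20)·25/9 + 1/12·9 = 1/3 ✓
b·Ac: 1/12·2 = 1/6 ✓; 3 stages ⇒ order 3.

3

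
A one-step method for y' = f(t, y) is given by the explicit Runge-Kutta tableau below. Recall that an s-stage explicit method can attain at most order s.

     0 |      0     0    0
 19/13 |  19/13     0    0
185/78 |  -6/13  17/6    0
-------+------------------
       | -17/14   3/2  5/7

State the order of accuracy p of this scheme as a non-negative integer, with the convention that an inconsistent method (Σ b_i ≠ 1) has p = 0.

1

b = (-17/14, 3/2, 5/7)
c = (0, 19/13, 185/78)
Ac = (0, 0, 323/78)
Σ b_i: (-17/14)·1 + 3/2·1 + 5/7·1 = 1 ✓
b·c: 3/2·19/13 + 5/7·185/78 = 1061/273 ≠ 1/2 ⇒ order 1.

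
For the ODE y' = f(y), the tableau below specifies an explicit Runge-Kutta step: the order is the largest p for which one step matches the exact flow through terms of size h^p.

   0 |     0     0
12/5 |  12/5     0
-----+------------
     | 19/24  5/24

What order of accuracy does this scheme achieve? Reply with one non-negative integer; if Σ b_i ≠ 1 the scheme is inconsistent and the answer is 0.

b = (19/24, 5/24)
c = (0, 12/5)
Σ b_i: 19/24·1 + 5/24·1 = 1 ✓
b·c: 5/24·12/5 = 1/2 ✓; 2 stages ⇒ order 2.

2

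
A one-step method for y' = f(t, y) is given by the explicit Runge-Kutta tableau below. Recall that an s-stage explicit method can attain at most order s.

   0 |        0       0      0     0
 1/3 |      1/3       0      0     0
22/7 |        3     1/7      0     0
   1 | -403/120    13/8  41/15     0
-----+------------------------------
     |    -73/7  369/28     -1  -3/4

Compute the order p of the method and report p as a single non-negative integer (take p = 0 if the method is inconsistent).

2

b = (-73/7, 369/28, -1, -3/4)
c = (0, 1/3, 22/7, 1)
Ac = (0, 0, 1/21, 2557/280)
Σ b_i: (-73/7)·1 + 369/28·1 + (-1)·1 + (-3/4)·1 = 1 ✓
b·c: 369/28·1/3 + (-1)·22/7 + (-3/4)·1 = 1/2 ✓
b·c²: 369/28·1/9 + (-1)·484/49 + (-3/4)·1 = -449/49 ≠ 1/3 ⇒ order 2.
b·Ac: (-1)·1/21 + (-3/4)·2557/280 = -23173/3360 ≠ 1/6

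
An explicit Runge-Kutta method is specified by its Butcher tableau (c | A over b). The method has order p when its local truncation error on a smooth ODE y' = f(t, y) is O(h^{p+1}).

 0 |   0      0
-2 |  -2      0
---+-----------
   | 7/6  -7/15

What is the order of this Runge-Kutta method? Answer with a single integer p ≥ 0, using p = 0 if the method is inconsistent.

0

b = (7/6, -7/15)
c = (0, -2)
Σ b_i: 7/6·1 + (-7/15)·1 = 7/10 ≠ 1 ⇒ order 0.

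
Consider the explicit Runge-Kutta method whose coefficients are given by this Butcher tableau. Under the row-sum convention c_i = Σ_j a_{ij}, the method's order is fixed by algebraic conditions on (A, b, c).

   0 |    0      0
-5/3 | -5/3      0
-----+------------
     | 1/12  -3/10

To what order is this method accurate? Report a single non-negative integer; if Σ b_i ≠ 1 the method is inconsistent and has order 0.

b = (1/12, -3/10)
c = (0, -5/3)
Σ b_i: 1/12·1 + (-3/10)·1 = -13/60 ≠ 1 ⇒ order 0.

0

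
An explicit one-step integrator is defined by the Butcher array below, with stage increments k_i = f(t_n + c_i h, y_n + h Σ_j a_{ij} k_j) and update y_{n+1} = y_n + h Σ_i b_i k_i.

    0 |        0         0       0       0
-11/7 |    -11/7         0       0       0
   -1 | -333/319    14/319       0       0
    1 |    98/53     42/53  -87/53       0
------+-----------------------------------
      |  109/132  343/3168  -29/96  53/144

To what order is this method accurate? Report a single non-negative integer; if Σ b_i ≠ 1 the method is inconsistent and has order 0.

b = (109/132, 343/3168, -29/96, 53/144)
c = (0, -11/7, -1, 1)
Ac = (0, 0, -2/29, 21/53)
Σ b_i: 109/132·1 + 343/3168·1 + (-29/96)·1 + 53/144·1 = 1 ✓
b·c: 343/3168·(-11/7) + (-29/96)·(-1) + 53/144·1 = 1/2 ✓
b·c²: 343/3168·121/49 + (-29/96)·1 + 53/144·1 = 1/3 ✓
b·Ac: (-29/96)·(-2/29) + 53/144·21/53 = 1/6 ✓
b·c³: 343/3168·(-1331/343) + (-29/96)·(-1) + 53/144·1 = 1/4 ✓
b·(c∘Ac): (-29/96)·2/29 + 53/144·21/53 = 1/8 ✓
b·Ac²: (-29/96)·22/203 + 53/144·117/371 = 1/12 ✓
b·A²c: 53/144·6/53 = 1/24 ✓; 4 stages ⇒ order 4.

4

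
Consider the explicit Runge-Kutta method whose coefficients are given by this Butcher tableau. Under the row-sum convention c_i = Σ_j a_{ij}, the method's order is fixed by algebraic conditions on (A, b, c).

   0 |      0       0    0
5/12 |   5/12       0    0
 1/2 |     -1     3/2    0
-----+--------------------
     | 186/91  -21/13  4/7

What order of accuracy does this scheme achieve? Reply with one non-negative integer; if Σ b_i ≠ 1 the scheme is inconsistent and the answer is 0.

1

b = (186/91, -21/13, 4/7)
c = (0, 5/12, 1/2)
Ac = (0, 0, 5/8)
Σ b_i: 186/91·1 + (-21/13)·1 + 4/7·1 = 1 ✓
b·c: (-21/13)·5/12 + 4/7·1/2 = -141/364 ≠ 1/2 ⇒ order 1.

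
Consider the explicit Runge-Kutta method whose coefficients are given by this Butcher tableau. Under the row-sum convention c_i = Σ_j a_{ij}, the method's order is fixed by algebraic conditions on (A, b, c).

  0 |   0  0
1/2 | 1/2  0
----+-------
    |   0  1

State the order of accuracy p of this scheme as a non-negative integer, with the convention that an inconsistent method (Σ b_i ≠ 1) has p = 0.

b = (0, 1)
c = (0, 1/2)
Σ b_i: 1·1 = 1 ✓
b·c: 1·1/2 = 1/2 ✓; 2 stages ⇒ order 2.

2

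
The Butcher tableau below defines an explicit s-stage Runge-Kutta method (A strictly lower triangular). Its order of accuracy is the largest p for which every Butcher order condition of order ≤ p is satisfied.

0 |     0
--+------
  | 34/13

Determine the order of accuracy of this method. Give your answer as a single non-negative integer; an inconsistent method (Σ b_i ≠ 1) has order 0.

0

b = (34/13)
c = (0)
Σ b_i: 34/13·1 = 34/13 ≠ 1 ⇒ order 0.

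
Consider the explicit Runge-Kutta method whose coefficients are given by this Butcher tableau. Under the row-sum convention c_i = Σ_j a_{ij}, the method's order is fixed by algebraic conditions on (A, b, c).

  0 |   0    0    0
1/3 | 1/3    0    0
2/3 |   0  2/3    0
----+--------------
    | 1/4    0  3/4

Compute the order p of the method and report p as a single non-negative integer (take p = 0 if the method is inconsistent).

3

b = (1/4, 0, 3/4)
c = (0, 1/3, 2/3)
Ac = (0, 0, 2/9)
Σ b_i: 1/4·1 + 3/4·1 = 1 ✓
b·c: 3/4·2/3 = 1/2 ✓
b·c²: 3/4·4/9 = 1/3 ✓
b·Ac: 3/4·2/9 = 1/6 ✓; 3 stages ⇒ order 3.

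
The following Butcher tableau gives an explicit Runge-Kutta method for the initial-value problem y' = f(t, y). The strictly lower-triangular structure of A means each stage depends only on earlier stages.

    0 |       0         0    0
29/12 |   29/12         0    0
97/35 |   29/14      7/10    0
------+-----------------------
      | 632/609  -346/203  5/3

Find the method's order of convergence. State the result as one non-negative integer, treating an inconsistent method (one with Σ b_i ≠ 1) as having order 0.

2

b = (632/609, -346/203, 5/3)
c = (0, 29/12, 97/35)
Ac = (0, 0, 203/120)
Σ b_i: 632/609·1 + (-346/203)·1 + 5/3·1 = 1 ✓
b·c: (-346/203)·29/12 + 5/3·97/35 = 1/2 ✓
b·c²: (-346/203)·841/144 + 5/3·9409/1225 = 50221/17640 ≠ 1/3 ⇒ order 2.
b·Ac: 5/3·203/120 = 203/72 ≠ 1/6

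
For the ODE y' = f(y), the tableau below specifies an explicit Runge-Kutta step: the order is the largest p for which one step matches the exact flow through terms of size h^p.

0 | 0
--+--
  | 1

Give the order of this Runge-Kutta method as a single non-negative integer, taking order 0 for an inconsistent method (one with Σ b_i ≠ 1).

1

b = (1)
c = (0)
Σ b_i: 1·1 = 1 ✓; 1 stage ⇒ order 1.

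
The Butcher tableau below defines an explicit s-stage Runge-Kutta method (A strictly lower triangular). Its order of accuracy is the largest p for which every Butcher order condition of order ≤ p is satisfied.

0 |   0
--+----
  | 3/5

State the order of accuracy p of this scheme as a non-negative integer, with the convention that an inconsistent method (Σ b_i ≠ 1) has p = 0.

b = (3/5)
c = (0)
Σ b_i: 3/5·1 = 3/5 ≠ 1 ⇒ order 0.

0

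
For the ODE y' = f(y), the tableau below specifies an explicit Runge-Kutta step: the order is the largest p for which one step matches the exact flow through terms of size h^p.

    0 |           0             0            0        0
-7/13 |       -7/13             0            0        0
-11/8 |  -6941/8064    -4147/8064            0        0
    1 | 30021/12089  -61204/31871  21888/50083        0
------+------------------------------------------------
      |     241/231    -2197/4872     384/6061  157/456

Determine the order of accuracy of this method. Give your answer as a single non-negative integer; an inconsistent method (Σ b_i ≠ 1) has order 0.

4

b = (241/231, -2197/4872, 384/6061, 157/456)
c = (0, -7/13, -11/8, 1)
Ac = (0, 0, 319/1152, 68/157)
Σ b_i: 241/231·1 + (-2197/4872)·1 + 384/6061·1 + 157/456·1 = 1 ✓
b·c: (-2197/4872)·(-7/13) + 384/6061·(-11/8) + 157/456·1 = 1/2 ✓
b·c²: (-2197/4872)·49/169 + 384/6061·121/64 + 157/456·1 = 1/3 ✓
b·Ac: 384/6061·319/1152 + 157/456·68/157 = 1/6 ✓
b·c³: (-2197/4872)·(-343/2197) + 384/6061·(-1331/512) + 157/456·1 = 1/4 ✓
b·(c∘Ac): 384/6061·(-3509/9216) + 157/456·68/157 = 1/8 ✓
b·Ac²: 384/6061·(-2233/14976) + 157/456·550/2041 = 1/12 ✓
b·A²c: 157/456·19/157 = 1/24 ✓; 4 stages ⇒ order 4.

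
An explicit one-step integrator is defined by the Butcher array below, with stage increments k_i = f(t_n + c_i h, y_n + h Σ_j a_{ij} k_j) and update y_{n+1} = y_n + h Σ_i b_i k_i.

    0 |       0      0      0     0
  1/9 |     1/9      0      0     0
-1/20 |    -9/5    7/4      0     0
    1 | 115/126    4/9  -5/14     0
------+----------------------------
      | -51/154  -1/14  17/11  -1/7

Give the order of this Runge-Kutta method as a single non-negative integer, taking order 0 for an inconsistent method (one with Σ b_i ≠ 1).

1

b = (-51/154, -1/14, 17/11, -1/7)
c = (0, 1/9, -1/20, 1)
Ac = (0, 0, 7/36, 305/4536)
Σ b_i: (-51/154)·1 + (-1/14)·1 + 17/11·1 + (-1/7)·1 = 1 ✓
b·c: (-1/14)·1/9 + 17/11·(-1/20) + (-1/7)·1 = -3161/13860 ≠ 1/2 ⇒ order 1.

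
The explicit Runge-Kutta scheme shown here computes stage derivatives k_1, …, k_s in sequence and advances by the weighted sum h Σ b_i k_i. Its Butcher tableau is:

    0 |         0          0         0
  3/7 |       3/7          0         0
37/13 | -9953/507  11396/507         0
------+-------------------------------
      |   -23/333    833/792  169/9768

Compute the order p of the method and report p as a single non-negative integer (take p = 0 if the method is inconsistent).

3

b = (-23/333, 833/792, 169/9768)
c = (0, 3/7, 37/13)
Ac = (0, 0, 1628/169)
Σ b_i: (-23/333)·1 + 833/792·1 + 169/9768·1 = 1 ✓
b·c: 833/792·3/7 + 169/9768·37/13 = 1/2 ✓
b·c²: 833/792·9/49 + 169/9768·1369/169 = 1/3 ✓
b·Ac: 169/9768·1628/169 = 1/6 ✓; 3 stages ⇒ order 3.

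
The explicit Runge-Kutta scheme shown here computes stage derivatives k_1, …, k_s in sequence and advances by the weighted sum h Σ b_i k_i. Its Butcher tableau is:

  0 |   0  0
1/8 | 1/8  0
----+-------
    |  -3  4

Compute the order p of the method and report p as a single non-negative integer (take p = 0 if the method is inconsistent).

b = (-3, 4)
c = (0, 1/8)
Σ b_i: (-3)·1 + 4·1 = 1 ✓
b·c: 4·1/8 = 1/2 ✓; 2 stages ⇒ order 2.

2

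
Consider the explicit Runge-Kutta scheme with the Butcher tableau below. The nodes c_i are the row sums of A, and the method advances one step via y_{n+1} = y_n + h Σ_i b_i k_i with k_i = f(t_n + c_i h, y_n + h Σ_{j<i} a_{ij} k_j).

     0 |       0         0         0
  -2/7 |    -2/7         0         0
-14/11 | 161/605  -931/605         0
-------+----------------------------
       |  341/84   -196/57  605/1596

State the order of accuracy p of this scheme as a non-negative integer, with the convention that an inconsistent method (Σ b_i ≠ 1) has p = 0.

3

b = (341/84, -196/57, 605/1596)
c = (0, -2/7, -14/11)
Ac = (0, 0, 266/605)
Σ b_i: 341/84·1 + (-196/57)·1 + 605/1596·1 = 1 ✓
b·c: (-196/57)·(-2/7) + 605/1596·(-14/11) = 1/2 ✓
b·c²: (-196/57)·4/49 + 605/1596·196/121 = 1/3 ✓
b·Ac: 605/1596·266/605 = 1/6 ✓; 3 stages ⇒ order 3.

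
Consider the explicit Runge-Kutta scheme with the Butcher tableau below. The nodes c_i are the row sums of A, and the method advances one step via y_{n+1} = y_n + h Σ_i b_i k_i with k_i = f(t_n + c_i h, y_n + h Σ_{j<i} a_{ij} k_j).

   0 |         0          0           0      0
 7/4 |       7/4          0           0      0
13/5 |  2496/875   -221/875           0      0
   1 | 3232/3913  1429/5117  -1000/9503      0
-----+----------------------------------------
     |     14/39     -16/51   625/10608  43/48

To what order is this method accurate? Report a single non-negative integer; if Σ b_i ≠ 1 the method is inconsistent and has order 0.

b = (14/39, -16/51, 625/10608, 43/48)
c = (0, 7/4, 13/5, 1)
Ac = (0, 0, -221/500, 37/172)
Σ b_i: 14/39·1 + (-16/51)·1 + 625/10608·1 + 43/48·1 = 1 ✓
b·c: (-16/51)·7/4 + 625/10608·13/5 + 43/48·1 = 1/2 ✓
b·c²: (-16/51)·49/16 + 625/10608·169/25 + 43/48·1 = 1/3 ✓
b·Ac: 625/10608·(-221/500) + 43/48·37/172 = 1/6 ✓
b·c³: (-16/51)·343/64 + 625/10608·2197/125 + 43/48·1 = 1/4 ✓
b·(c∘Ac): 625/10608·(-2873/2500) + 43/48·37/172 = 1/8 ✓
b·Ac²: 625/10608·(-1547/2000) + 43/48·99/688 = 1/12 ✓
b·A²c: 43/48·2/43 = 1/24 ✓; 4 stages ⇒ order 4.

4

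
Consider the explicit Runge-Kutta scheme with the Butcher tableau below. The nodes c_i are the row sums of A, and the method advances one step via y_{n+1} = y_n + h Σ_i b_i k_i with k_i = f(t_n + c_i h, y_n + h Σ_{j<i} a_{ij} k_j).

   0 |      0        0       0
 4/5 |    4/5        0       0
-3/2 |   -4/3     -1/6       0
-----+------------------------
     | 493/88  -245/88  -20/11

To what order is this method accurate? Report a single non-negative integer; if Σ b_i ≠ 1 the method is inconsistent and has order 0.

2

b = (493/88, -245/88, -20/11)
c = (0, 4/5, -3/2)
Ac = (0, 0, -2/15)
Σ b_i: 493/88·1 + (-245/88)·1 + (-20/11)·1 = 1 ✓
b·c: (-245/88)·4/5 + (-20/11)·(-3/2) = 1/2 ✓
b·c²: (-245/88)·16/25 + (-20/11)·9/4 = -323/55 ≠ 1/3 ⇒ order 2.
b·Ac: (-20/11)·(-2/15) = 8/33 ≠ 1/6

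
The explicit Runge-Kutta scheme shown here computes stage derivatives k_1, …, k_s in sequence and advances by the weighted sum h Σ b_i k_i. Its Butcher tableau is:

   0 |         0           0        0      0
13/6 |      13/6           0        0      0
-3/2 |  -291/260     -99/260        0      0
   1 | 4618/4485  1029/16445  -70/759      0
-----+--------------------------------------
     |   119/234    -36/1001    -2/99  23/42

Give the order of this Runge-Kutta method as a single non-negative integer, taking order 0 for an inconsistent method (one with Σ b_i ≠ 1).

4

b = (119/234, -36/1001, -2/99, 23/42)
c = (0, 13/6, -3/2, 1)
Ac = (0, 0, -33/40, 63/230)
Σ b_i: 119/234·1 + (-36/1001)·1 + (-2/99)·1 + 23/42·1 = 1 ✓
b·c: (-36/1001)·13/6 + (-2/99)·(-3/2) + 23/42·1 = 1/2 ✓
b·c²: (-36/1001)·169/36 + (-2/99)·9/4 + 23/42·1 = 1/3 ✓
b·Ac: (-2/99)·(-33/40) + 23/42·63/230 = 1/6 ✓
b·c³: (-36/1001)·2197/216 + (-2/99)·(-27/8) + 23/42·1 = 1/4 ✓
b·(c∘Ac): (-2/99)·99/80 + 23/42·63/230 = 1/8 ✓
b·Ac²: (-2/99)·(-143/80) + 23/42·119/1380 = 1/12 ✓
b·A²c: 23/42·7/92 = 1/24 ✓; 4 stages ⇒ order 4.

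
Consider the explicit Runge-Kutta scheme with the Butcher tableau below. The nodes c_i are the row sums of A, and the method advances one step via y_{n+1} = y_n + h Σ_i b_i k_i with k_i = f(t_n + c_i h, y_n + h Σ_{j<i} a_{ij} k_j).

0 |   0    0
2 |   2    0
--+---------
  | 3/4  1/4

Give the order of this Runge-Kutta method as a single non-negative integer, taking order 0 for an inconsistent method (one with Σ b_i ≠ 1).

b = (3/4, 1/4)
c = (0, 2)
Σ b_i: 3/4·1 + 1/4·1 = 1 ✓
b·c: 1/4·2 = 1/2 ✓; 2 stages ⇒ order 2.

2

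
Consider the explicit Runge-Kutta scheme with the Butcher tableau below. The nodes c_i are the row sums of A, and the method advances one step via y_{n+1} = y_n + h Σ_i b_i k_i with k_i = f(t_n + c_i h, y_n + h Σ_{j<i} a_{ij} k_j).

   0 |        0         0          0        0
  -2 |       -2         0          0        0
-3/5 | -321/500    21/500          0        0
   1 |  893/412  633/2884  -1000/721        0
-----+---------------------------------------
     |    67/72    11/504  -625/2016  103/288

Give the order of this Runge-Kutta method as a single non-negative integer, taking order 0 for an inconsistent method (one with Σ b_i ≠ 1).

b = (67/72, 11/504, -625/2016, 103/288)
c = (0, -2, -3/5, 1)
Ac = (0, 0, -21/250, 81/206)
Σ b_i: 67/72·1 + 11/504·1 + (-625/2016)·1 + 103/288·1 = 1 ✓
b·c: 11/504·(-2) + (-625/2016)·(-3/5) + 103/288·1 = 1/2 ✓
b·c²: 11/504·4 + (-625/2016)·9/25 + 103/288·1 = 1/3 ✓
b·Ac: (-625/2016)·(-21/250) + 103/288·81/206 = 1/6 ✓
b·c³: 11/504·(-8) + (-625/2016)·(-27/125) + 103/288·1 = 1/4 ✓
b·(c∘Ac): (-625/2016)·63/1250 + 103/288·81/206 = 1/8 ✓
b·Ac²: (-625/2016)·21/125 + 103/288·39/103 = 1/12 ✓
b·A²c: 103/288·12/103 = 1/24 ✓; 4 stages ⇒ order 4.

4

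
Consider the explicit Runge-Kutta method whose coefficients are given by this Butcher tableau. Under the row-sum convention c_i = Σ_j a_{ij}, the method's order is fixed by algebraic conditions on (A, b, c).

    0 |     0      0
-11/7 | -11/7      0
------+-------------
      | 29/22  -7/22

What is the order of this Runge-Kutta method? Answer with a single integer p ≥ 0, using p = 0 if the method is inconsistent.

2

b = (29/22, -7/22)
c = (0, -11/7)
Σ b_i: 29/22·1 + (-7/22)·1 = 1 ✓
b·c: (-7/22)·(-11/7) = 1/2 ✓; 2 stages ⇒ order 2.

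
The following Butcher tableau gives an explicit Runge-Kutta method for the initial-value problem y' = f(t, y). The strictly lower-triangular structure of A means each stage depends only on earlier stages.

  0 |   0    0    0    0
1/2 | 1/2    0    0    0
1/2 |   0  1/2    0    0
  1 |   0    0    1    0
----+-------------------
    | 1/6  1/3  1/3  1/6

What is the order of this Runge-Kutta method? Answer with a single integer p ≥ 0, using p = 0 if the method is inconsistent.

b = (1/6, 1/3, 1/3, 1/6)
c = (0, 1/2, 1/2, 1)
Ac = (0, 0, 1/4, 1/2)
Σ b_i: 1/6·1 + 1/3·1 + 1/3·1 + 1/6·1 = 1 ✓
b·c: 1/3·1/2 + 1/3·1/2 + 1/6·1 = 1/2 ✓
b·c²: 1/3·1/4 + 1/3·1/4 + 1/6·1 = 1/3 ✓
b·Ac: 1/3·1/4 + 1/6·1/2 = 1/6 ✓
b·c³: 1/3·1/8 + 1/3·1/8 + 1/6·1 = 1/4 ✓
b·(c∘Ac): 1/3·1/8 + 1/6·1/2 = 1/8 ✓
b·Ac²: 1/3·1/8 + 1/6·1/4 = 1/12 ✓
b·A²c: 1/6·1/4 = 1/24 ✓; 4 stages ⇒ order 4.

4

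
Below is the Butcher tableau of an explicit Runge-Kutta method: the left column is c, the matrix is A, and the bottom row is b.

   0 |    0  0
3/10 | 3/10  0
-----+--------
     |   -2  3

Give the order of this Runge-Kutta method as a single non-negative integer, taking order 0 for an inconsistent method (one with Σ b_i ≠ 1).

1

b = (-2, 3)
c = (0, 3/10)
Σ b_i: (-2)·1 + 3·1 = 1 ✓
b·c: 3·3/10 = 9/10 ≠ 1/2 ⇒ order 1.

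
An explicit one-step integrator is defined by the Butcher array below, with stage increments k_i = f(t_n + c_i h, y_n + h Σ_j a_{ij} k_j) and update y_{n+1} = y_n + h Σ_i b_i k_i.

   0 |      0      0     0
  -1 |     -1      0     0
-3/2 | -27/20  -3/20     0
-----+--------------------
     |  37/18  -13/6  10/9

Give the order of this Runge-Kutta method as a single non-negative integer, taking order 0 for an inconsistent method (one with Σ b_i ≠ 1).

b = (37/18, -13/6, 10/9)
c = (0, -1, -3/2)
Ac = (0, 0, 3/20)
Σ b_i: 37/18·1 + (-13/6)·1 + 10/9·1 = 1 ✓
b·c: (-13/6)·(-1) + 10/9·(-3/2) = 1/2 ✓
b·c²: (-13/6)·1 + 10/9·9/4 = 1/3 ✓
b·Ac: 10/9·3/20 = 1/6 ✓; 3 stages ⇒ order 3.

3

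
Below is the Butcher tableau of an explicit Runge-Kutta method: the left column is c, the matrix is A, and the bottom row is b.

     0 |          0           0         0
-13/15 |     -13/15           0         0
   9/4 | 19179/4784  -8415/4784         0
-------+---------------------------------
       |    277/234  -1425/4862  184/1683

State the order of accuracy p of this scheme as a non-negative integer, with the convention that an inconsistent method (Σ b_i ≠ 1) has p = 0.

3

b = (277/234, -1425/4862, 184/1683)
c = (0, -13/15, 9/4)
Ac = (0, 0, 561/368)
Σ b_i: 277/234·1 + (-1425/4862)·1 + 184/1683·1 = 1 ✓
b·c: (-1425/4862)·(-13/15) + 184/1683·9/4 = 1/2 ✓
b·c²: (-1425/4862)·169/225 + 184/1683·81/16 = 1/3 ✓
b·Ac: 184/1683·561/368 = 1/6 ✓; 3 stages ⇒ order 3.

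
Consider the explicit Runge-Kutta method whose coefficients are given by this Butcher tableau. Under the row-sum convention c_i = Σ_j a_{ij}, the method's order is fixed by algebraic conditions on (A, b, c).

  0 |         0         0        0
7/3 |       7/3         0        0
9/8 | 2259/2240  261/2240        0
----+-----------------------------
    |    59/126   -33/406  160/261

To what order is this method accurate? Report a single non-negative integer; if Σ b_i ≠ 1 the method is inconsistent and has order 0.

3

b = (59/126, -33/406, 160/261)
c = (0, 7/3, 9/8)
Ac = (0, 0, 87/320)
Σ b_i: 59/126·1 + (-33/406)·1 + 160/261·1 = 1 ✓
b·c: (-33/406)·7/3 + 160/261·9/8 = 1/2 ✓
b·c²: (-33/406)·49/9 + 160/261·81/64 = 1/3 ✓
b·Ac: 160/261·87/320 = 1/6 ✓; 3 stages ⇒ order 3.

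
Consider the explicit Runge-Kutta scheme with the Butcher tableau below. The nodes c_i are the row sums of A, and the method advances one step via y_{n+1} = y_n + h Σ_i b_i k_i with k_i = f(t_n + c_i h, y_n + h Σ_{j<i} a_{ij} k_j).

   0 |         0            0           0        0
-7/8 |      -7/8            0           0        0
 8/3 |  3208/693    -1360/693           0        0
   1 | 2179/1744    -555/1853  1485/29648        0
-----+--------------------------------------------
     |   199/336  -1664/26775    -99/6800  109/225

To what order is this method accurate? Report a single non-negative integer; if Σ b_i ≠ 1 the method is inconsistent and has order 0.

4

b = (199/336, -1664/26775, -99/6800, 109/225)
c = (0, -7/8, 8/3, 1)
Ac = (0, 0, 170/99, 345/872)
Σ b_i: 199/336·1 + (-1664/26775)·1 + (-99/6800)·1 + 109/225·1 = 1 ✓
b·c: (-1664/26775)·(-7/8) + (-99/6800)·8/3 + 109/225·1 = 1/2 ✓
b·c²: (-1664/26775)·49/64 + (-99/6800)·64/9 + 109/225·1 = 1/3 ✓
b·Ac: (-99/6800)·170/99 + 109/225·345/872 = 1/6 ✓
b·c³: (-1664/26775)·(-343/512) + (-99/6800)·512/27 + 109/225·1 = 1/4 ✓
b·(c∘Ac): (-99/6800)·1360/297 + 109/225·345/872 = 1/8 ✓
b·Ac²: (-99/6800)·(-595/396) + 109/225·885/6976 = 1/12 ✓
b·A²c: 109/225·75/872 = 1/24 ✓; 4 stages ⇒ order 4.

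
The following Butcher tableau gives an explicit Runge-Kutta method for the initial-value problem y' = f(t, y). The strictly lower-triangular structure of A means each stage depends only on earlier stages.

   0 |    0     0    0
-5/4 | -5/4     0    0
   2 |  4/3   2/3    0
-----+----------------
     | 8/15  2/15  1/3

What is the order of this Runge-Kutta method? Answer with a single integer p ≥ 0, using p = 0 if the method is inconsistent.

2

b = (8/15, 2/15, 1/3)
c = (0, -5/4, 2)
Ac = (0, 0, -5/6)
Σ b_i: 8/15·1 + 2/15·1 + 1/3·1 = 1 ✓
b·c: 2/15·(-5/4) + 1/3·2 = 1/2 ✓
b·c²: 2/15·25/16 + 1/3·4 = 37/24 ≠ 1/3 ⇒ order 2.
b·Ac: 1/3·(-5/6) = -5/18 ≠ 1/6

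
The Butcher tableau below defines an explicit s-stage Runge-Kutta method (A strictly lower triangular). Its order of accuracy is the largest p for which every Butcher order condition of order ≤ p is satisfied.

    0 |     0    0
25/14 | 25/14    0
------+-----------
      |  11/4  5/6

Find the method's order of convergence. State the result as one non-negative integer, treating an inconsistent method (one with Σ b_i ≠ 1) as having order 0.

0

b = (11/4, 5/6)
c = (0, 25/14)
Σ b_i: 11/4·1 + 5/6·1 = 43/12 ≠ 1 ⇒ order 0.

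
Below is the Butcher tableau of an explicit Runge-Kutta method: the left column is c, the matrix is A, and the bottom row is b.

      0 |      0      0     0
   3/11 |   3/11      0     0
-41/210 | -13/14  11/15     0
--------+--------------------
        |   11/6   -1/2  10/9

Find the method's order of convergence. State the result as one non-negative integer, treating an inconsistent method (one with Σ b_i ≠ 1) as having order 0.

0

b = (11/6, -1/2, 10/9)
c = (0, 3/11, -41/210)
Ac = (0, 0, 1/5)
Σ b_i: 11/6·1 + (-1/2)·1 + 10/9·1 = 22/9 ≠ 1 ⇒ order 0.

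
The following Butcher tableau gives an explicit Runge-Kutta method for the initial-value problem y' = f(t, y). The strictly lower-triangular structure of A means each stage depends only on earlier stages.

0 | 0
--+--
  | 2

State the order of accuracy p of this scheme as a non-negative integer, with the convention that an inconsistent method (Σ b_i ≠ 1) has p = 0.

0

b = (2)
c = (0)
Σ b_i: 2·1 = 2 ≠ 1 ⇒ order 0.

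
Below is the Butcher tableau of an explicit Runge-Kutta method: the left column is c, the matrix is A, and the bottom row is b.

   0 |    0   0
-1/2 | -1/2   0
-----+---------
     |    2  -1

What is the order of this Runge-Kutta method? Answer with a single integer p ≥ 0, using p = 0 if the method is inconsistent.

b = (2, -1)
c = (0, -1/2)
Σ b_i: 2·1 + (-1)·1 = 1 ✓
b·c: (-1)·(-1/2) = 1/2 ✓; 2 stages ⇒ order 2.

2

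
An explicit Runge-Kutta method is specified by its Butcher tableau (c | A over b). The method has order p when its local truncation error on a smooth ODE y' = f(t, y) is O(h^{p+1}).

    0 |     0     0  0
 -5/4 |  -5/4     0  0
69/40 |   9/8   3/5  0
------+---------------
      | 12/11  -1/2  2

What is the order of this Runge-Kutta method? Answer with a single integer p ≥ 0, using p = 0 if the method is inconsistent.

b = (12/11, -1/2, 2)
c = (0, -5/4, 69/40)
Ac = (0, 0, -3/4)
Σ b_i: 12/11·1 + (-1/2)·1 + 2·1 = 57/22 ≠ 1 ⇒ order 0.

0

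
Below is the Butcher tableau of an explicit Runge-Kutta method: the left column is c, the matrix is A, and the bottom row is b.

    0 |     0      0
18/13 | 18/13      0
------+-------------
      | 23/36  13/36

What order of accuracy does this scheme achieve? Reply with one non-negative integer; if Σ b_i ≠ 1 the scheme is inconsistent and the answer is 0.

b = (23/36, 13/36)
c = (0, 18/13)
Σ b_i: 23/36·1 + 13/36·1 = 1 ✓
b·c: 13/36·18/13 = 1/2 ✓; 2 stages ⇒ order 2.

2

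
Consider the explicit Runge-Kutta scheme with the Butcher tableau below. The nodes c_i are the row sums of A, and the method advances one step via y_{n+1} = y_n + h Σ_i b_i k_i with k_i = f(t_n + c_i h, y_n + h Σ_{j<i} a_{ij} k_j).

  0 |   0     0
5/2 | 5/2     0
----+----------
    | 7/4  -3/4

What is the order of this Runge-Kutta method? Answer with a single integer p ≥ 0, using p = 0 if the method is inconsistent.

1

b = (7/4, -3/4)
c = (0, 5/2)
Σ b_i: 7/4·1 + (-3/4)·1 = 1 ✓
b·c: (-3/4)·5/2 = -15/8 ≠ 1/2 ⇒ order 1.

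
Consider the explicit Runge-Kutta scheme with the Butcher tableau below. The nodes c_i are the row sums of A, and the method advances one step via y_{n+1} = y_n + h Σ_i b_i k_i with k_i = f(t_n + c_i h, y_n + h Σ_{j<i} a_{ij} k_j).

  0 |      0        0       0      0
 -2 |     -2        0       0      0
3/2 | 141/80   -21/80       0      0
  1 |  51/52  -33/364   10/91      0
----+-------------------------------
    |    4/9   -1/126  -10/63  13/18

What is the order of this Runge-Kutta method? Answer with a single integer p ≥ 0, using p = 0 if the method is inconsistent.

b = (4/9, -1/126, -10/63, 13/18)
c = (0, -2, 3/2, 1)
Ac = (0, 0, 21/40, 9/26)
Σ b_i: 4/9·1 + (-1/126)·1 + (-10/63)·1 + 13/18·1 = 1 ✓
b·c: (-1/126)·(-2) + (-10/63)·3/2 + 13/18·1 = 1/2 ✓
b·c²: (-1/126)·4 + (-10/63)·9/4 + 13/18·1 = 1/3 ✓
b·Ac: (-10/63)·21/40 + 13/18·9/26 = 1/6 ✓
b·c³: (-1/126)·(-8) + (-10/63)·27/8 + 13/18·1 = 1/4 ✓
b·(c∘Ac): (-10/63)·63/80 + 13/18·9/26 = 1/8 ✓
b·Ac²: (-10/63)·(-21/20) + 13/18·(-3/26) = 1/12 ✓
b·A²c: 13/18·3/52 = 1/24 ✓; 4 stages ⇒ order 4.

4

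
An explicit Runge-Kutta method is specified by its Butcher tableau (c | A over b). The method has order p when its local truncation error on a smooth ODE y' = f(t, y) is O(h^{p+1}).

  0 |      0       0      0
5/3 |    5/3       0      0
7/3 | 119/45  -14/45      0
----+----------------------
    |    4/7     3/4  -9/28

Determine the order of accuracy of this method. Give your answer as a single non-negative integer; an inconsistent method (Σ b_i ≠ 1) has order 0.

b = (4/7, 3/4, -9/28)
c = (0, 5/3, 7/3)
Ac = (0, 0, -14/27)
Σ b_i: 4/7·1 + 3/4·1 + (-9/28)·1 = 1 ✓
b·c: 3/4·5/3 + (-9/28)·7/3 = 1/2 ✓
b·c²: 3/4·25/9 + (-9/28)·49/9 = 1/3 ✓
b·Ac: (-9/28)·(-14/27) = 1/6 ✓; 3 stages ⇒ order 3.

3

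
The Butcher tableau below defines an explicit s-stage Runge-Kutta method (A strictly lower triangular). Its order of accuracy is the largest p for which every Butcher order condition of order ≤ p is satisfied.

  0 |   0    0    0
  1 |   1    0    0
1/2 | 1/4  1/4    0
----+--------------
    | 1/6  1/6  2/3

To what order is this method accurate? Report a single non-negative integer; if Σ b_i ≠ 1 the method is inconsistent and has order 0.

b = (1/6, 1/6, 2/3)
c = (0, 1, 1/2)
Ac = (0, 0, 1/4)
Σ b_i: 1/6·1 + 1/6·1 + 2/3·1 = 1 ✓
b·c: 1/6·1 + 2/3·1/2 = 1/2 ✓
b·c²: 1/6·1 + 2/3·1/4 = 1/3 ✓
b·Ac: 2/3·1/4 = 1/6 ✓; 3 stages ⇒ order 3.

3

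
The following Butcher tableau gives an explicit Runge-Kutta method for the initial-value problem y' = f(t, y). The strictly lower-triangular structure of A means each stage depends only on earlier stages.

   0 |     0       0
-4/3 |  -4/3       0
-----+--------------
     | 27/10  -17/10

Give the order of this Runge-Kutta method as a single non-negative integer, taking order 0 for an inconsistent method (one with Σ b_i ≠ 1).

b = (27/10, -17/10)
c = (0, -4/3)
Σ b_i: 27/10·1 + (-17/10)·1 = 1 ✓
b·c: (-17/10)·(-4/3) = 34/15 ≠ 1/2 ⇒ order 1.

1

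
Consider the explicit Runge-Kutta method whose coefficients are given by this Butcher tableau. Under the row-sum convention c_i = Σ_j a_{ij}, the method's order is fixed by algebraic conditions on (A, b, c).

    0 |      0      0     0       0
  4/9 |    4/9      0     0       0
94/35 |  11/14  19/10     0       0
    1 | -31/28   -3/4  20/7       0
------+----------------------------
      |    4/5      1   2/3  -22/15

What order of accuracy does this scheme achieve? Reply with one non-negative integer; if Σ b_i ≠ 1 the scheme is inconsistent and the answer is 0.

1

b = (4/5, 1, 2/3, -22/15)
c = (0, 4/9, 94/35, 1)
Ac = (0, 0, 38/45, 1079/147)
Σ b_i: 4/5·1 + 1·1 + 2/3·1 + (-22/15)·1 = 1 ✓
b·c: 1·4/9 + 2/3·94/35 + (-22/15)·1 = 242/315 ≠ 1/2 ⇒ order 1.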